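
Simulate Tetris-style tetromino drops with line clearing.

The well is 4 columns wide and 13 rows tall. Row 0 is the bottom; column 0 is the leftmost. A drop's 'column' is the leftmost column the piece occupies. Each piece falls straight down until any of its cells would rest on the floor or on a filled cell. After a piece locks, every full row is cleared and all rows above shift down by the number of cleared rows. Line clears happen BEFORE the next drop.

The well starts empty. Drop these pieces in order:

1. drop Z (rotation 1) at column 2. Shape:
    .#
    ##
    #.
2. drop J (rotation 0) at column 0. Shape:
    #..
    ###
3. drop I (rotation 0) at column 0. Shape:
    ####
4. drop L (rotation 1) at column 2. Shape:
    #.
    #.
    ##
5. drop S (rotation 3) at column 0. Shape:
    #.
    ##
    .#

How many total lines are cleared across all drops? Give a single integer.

Answer: 3

Derivation:
Drop 1: Z rot1 at col 2 lands with bottom-row=0; cleared 0 line(s) (total 0); column heights now [0 0 2 3], max=3
Drop 2: J rot0 at col 0 lands with bottom-row=2; cleared 1 line(s) (total 1); column heights now [3 0 2 2], max=3
Drop 3: I rot0 at col 0 lands with bottom-row=3; cleared 1 line(s) (total 2); column heights now [3 0 2 2], max=3
Drop 4: L rot1 at col 2 lands with bottom-row=2; cleared 0 line(s) (total 2); column heights now [3 0 5 3], max=5
Drop 5: S rot3 at col 0 lands with bottom-row=2; cleared 1 line(s) (total 3); column heights now [4 3 4 2], max=4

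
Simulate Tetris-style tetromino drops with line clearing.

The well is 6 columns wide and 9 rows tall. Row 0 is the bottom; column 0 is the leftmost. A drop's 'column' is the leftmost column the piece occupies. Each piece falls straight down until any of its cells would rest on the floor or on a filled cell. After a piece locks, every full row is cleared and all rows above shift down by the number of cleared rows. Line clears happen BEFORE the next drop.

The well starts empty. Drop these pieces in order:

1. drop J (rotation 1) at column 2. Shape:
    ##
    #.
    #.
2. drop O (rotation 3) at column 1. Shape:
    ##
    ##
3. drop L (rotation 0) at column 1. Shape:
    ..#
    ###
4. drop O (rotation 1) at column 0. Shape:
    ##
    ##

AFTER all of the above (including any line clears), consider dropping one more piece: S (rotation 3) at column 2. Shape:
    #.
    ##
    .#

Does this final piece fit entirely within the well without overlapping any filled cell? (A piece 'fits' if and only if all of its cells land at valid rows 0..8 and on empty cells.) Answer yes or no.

Drop 1: J rot1 at col 2 lands with bottom-row=0; cleared 0 line(s) (total 0); column heights now [0 0 3 3 0 0], max=3
Drop 2: O rot3 at col 1 lands with bottom-row=3; cleared 0 line(s) (total 0); column heights now [0 5 5 3 0 0], max=5
Drop 3: L rot0 at col 1 lands with bottom-row=5; cleared 0 line(s) (total 0); column heights now [0 6 6 7 0 0], max=7
Drop 4: O rot1 at col 0 lands with bottom-row=6; cleared 0 line(s) (total 0); column heights now [8 8 6 7 0 0], max=8
Test piece S rot3 at col 2 (width 2): heights before test = [8 8 6 7 0 0]; fits = False

Answer: no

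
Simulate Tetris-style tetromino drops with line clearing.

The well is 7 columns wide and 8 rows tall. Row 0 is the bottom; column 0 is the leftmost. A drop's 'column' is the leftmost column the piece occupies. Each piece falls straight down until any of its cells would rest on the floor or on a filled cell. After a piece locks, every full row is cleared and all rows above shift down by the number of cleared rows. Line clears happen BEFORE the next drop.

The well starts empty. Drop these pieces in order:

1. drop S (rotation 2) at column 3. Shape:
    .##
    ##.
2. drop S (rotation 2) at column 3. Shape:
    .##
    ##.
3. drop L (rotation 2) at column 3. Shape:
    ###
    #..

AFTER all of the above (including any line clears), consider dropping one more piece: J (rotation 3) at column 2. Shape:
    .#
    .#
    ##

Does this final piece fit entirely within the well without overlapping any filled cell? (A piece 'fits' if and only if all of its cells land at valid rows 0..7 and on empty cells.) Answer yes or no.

Answer: yes

Derivation:
Drop 1: S rot2 at col 3 lands with bottom-row=0; cleared 0 line(s) (total 0); column heights now [0 0 0 1 2 2 0], max=2
Drop 2: S rot2 at col 3 lands with bottom-row=2; cleared 0 line(s) (total 0); column heights now [0 0 0 3 4 4 0], max=4
Drop 3: L rot2 at col 3 lands with bottom-row=3; cleared 0 line(s) (total 0); column heights now [0 0 0 5 5 5 0], max=5
Test piece J rot3 at col 2 (width 2): heights before test = [0 0 0 5 5 5 0]; fits = True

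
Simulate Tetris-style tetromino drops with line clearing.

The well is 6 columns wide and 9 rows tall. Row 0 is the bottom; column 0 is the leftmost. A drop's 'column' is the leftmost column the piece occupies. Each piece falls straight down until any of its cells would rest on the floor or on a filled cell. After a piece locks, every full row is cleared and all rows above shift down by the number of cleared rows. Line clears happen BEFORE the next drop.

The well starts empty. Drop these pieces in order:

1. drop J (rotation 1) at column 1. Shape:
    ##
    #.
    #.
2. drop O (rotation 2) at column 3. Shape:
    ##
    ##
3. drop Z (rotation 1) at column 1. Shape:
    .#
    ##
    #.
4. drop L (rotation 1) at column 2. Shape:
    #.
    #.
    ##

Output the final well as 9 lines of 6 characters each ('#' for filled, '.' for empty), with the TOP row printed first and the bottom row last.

Drop 1: J rot1 at col 1 lands with bottom-row=0; cleared 0 line(s) (total 0); column heights now [0 3 3 0 0 0], max=3
Drop 2: O rot2 at col 3 lands with bottom-row=0; cleared 0 line(s) (total 0); column heights now [0 3 3 2 2 0], max=3
Drop 3: Z rot1 at col 1 lands with bottom-row=3; cleared 0 line(s) (total 0); column heights now [0 5 6 2 2 0], max=6
Drop 4: L rot1 at col 2 lands with bottom-row=6; cleared 0 line(s) (total 0); column heights now [0 5 9 7 2 0], max=9

Answer: ..#...
..#...
..##..
..#...
.##...
.#....
.##...
.#.##.
.#.##.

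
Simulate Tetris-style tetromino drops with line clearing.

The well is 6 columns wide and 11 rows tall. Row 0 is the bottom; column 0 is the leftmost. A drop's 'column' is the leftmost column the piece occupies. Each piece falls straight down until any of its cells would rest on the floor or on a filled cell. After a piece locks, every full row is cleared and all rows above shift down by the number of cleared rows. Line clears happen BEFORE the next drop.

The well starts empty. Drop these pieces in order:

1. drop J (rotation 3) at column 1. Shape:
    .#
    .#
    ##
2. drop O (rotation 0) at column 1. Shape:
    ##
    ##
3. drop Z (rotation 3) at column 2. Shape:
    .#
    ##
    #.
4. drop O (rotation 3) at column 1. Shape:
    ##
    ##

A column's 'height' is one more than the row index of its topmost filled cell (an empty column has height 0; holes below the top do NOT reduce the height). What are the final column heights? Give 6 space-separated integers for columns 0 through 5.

Answer: 0 9 9 8 0 0

Derivation:
Drop 1: J rot3 at col 1 lands with bottom-row=0; cleared 0 line(s) (total 0); column heights now [0 1 3 0 0 0], max=3
Drop 2: O rot0 at col 1 lands with bottom-row=3; cleared 0 line(s) (total 0); column heights now [0 5 5 0 0 0], max=5
Drop 3: Z rot3 at col 2 lands with bottom-row=5; cleared 0 line(s) (total 0); column heights now [0 5 7 8 0 0], max=8
Drop 4: O rot3 at col 1 lands with bottom-row=7; cleared 0 line(s) (total 0); column heights now [0 9 9 8 0 0], max=9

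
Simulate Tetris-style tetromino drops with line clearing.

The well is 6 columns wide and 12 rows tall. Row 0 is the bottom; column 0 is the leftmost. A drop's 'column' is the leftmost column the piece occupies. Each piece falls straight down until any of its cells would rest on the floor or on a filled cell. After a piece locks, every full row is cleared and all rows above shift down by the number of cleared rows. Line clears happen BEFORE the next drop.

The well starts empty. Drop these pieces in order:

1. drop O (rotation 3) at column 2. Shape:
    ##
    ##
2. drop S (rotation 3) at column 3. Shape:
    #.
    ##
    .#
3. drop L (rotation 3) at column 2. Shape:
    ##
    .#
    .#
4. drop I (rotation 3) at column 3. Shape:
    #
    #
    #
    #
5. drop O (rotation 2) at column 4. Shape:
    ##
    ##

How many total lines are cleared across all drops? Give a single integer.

Answer: 0

Derivation:
Drop 1: O rot3 at col 2 lands with bottom-row=0; cleared 0 line(s) (total 0); column heights now [0 0 2 2 0 0], max=2
Drop 2: S rot3 at col 3 lands with bottom-row=1; cleared 0 line(s) (total 0); column heights now [0 0 2 4 3 0], max=4
Drop 3: L rot3 at col 2 lands with bottom-row=4; cleared 0 line(s) (total 0); column heights now [0 0 7 7 3 0], max=7
Drop 4: I rot3 at col 3 lands with bottom-row=7; cleared 0 line(s) (total 0); column heights now [0 0 7 11 3 0], max=11
Drop 5: O rot2 at col 4 lands with bottom-row=3; cleared 0 line(s) (total 0); column heights now [0 0 7 11 5 5], max=11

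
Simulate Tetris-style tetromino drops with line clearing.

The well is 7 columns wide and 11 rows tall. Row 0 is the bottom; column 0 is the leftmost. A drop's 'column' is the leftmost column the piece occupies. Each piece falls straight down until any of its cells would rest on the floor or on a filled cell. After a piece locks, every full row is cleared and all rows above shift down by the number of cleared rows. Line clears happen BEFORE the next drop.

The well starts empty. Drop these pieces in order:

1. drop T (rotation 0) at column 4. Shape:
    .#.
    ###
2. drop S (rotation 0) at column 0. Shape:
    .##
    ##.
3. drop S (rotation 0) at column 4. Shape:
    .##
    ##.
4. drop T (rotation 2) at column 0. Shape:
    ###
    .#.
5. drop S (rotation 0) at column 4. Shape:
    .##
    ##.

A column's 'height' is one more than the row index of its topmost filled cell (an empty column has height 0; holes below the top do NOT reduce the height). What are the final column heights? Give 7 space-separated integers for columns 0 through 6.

Answer: 4 4 4 0 5 6 6

Derivation:
Drop 1: T rot0 at col 4 lands with bottom-row=0; cleared 0 line(s) (total 0); column heights now [0 0 0 0 1 2 1], max=2
Drop 2: S rot0 at col 0 lands with bottom-row=0; cleared 0 line(s) (total 0); column heights now [1 2 2 0 1 2 1], max=2
Drop 3: S rot0 at col 4 lands with bottom-row=2; cleared 0 line(s) (total 0); column heights now [1 2 2 0 3 4 4], max=4
Drop 4: T rot2 at col 0 lands with bottom-row=2; cleared 0 line(s) (total 0); column heights now [4 4 4 0 3 4 4], max=4
Drop 5: S rot0 at col 4 lands with bottom-row=4; cleared 0 line(s) (total 0); column heights now [4 4 4 0 5 6 6], max=6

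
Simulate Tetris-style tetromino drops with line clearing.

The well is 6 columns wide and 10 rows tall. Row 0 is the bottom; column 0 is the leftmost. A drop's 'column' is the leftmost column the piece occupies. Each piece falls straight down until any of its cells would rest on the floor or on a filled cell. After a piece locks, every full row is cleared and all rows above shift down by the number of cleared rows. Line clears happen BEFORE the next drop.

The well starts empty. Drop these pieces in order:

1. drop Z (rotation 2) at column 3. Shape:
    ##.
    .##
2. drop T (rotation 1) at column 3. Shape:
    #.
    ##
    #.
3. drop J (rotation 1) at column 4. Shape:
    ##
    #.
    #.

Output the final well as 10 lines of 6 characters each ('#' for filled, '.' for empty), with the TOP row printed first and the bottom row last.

Drop 1: Z rot2 at col 3 lands with bottom-row=0; cleared 0 line(s) (total 0); column heights now [0 0 0 2 2 1], max=2
Drop 2: T rot1 at col 3 lands with bottom-row=2; cleared 0 line(s) (total 0); column heights now [0 0 0 5 4 1], max=5
Drop 3: J rot1 at col 4 lands with bottom-row=4; cleared 0 line(s) (total 0); column heights now [0 0 0 5 7 7], max=7

Answer: ......
......
......
....##
....#.
...##.
...##.
...#..
...##.
....##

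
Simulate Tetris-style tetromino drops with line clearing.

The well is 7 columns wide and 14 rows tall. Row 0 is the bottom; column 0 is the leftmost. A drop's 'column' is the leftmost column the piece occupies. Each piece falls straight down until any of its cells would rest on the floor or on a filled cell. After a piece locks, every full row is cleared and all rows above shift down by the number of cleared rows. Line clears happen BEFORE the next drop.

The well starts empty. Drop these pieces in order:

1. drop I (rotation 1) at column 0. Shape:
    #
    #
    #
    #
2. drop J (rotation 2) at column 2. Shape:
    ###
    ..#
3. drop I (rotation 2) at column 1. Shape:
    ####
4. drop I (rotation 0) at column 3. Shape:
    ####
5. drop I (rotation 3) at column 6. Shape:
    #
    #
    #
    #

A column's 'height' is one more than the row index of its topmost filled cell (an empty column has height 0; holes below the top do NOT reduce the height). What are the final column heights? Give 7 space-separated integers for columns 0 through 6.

Drop 1: I rot1 at col 0 lands with bottom-row=0; cleared 0 line(s) (total 0); column heights now [4 0 0 0 0 0 0], max=4
Drop 2: J rot2 at col 2 lands with bottom-row=0; cleared 0 line(s) (total 0); column heights now [4 0 2 2 2 0 0], max=4
Drop 3: I rot2 at col 1 lands with bottom-row=2; cleared 0 line(s) (total 0); column heights now [4 3 3 3 3 0 0], max=4
Drop 4: I rot0 at col 3 lands with bottom-row=3; cleared 0 line(s) (total 0); column heights now [4 3 3 4 4 4 4], max=4
Drop 5: I rot3 at col 6 lands with bottom-row=4; cleared 0 line(s) (total 0); column heights now [4 3 3 4 4 4 8], max=8

Answer: 4 3 3 4 4 4 8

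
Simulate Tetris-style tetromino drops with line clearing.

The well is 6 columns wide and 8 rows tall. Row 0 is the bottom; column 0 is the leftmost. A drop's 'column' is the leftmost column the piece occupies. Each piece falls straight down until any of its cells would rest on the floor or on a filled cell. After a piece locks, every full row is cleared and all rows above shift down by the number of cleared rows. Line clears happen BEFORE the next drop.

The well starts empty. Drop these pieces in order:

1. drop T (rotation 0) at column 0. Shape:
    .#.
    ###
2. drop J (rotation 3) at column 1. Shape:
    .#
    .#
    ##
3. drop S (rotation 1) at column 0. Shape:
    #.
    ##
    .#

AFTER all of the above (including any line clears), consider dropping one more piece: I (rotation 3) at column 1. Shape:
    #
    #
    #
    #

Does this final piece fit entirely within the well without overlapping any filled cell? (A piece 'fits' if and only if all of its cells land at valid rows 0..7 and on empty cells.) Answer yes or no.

Answer: no

Derivation:
Drop 1: T rot0 at col 0 lands with bottom-row=0; cleared 0 line(s) (total 0); column heights now [1 2 1 0 0 0], max=2
Drop 2: J rot3 at col 1 lands with bottom-row=2; cleared 0 line(s) (total 0); column heights now [1 3 5 0 0 0], max=5
Drop 3: S rot1 at col 0 lands with bottom-row=3; cleared 0 line(s) (total 0); column heights now [6 5 5 0 0 0], max=6
Test piece I rot3 at col 1 (width 1): heights before test = [6 5 5 0 0 0]; fits = False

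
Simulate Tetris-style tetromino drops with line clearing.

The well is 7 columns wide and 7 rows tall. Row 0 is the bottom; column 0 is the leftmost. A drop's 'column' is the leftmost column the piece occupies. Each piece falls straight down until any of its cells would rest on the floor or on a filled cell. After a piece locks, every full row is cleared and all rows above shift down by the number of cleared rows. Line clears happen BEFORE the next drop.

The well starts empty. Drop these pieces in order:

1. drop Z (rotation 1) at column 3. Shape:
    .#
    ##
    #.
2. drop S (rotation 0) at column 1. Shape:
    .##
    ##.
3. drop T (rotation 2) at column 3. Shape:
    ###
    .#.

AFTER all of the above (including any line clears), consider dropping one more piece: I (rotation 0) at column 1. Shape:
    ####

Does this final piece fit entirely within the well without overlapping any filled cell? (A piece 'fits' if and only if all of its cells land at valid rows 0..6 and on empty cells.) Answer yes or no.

Drop 1: Z rot1 at col 3 lands with bottom-row=0; cleared 0 line(s) (total 0); column heights now [0 0 0 2 3 0 0], max=3
Drop 2: S rot0 at col 1 lands with bottom-row=1; cleared 0 line(s) (total 0); column heights now [0 2 3 3 3 0 0], max=3
Drop 3: T rot2 at col 3 lands with bottom-row=3; cleared 0 line(s) (total 0); column heights now [0 2 3 5 5 5 0], max=5
Test piece I rot0 at col 1 (width 4): heights before test = [0 2 3 5 5 5 0]; fits = True

Answer: yes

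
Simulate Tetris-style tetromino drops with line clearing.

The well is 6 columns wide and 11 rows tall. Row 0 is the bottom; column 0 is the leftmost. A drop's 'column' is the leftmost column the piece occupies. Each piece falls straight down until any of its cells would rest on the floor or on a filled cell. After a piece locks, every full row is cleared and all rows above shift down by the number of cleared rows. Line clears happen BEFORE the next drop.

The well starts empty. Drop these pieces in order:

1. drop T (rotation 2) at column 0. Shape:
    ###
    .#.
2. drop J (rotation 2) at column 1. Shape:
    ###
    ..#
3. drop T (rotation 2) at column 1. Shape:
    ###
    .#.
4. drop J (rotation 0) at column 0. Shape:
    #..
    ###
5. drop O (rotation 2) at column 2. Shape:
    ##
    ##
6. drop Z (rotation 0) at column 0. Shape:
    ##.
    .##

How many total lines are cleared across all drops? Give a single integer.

Drop 1: T rot2 at col 0 lands with bottom-row=0; cleared 0 line(s) (total 0); column heights now [2 2 2 0 0 0], max=2
Drop 2: J rot2 at col 1 lands with bottom-row=1; cleared 0 line(s) (total 0); column heights now [2 3 3 3 0 0], max=3
Drop 3: T rot2 at col 1 lands with bottom-row=3; cleared 0 line(s) (total 0); column heights now [2 5 5 5 0 0], max=5
Drop 4: J rot0 at col 0 lands with bottom-row=5; cleared 0 line(s) (total 0); column heights now [7 6 6 5 0 0], max=7
Drop 5: O rot2 at col 2 lands with bottom-row=6; cleared 0 line(s) (total 0); column heights now [7 6 8 8 0 0], max=8
Drop 6: Z rot0 at col 0 lands with bottom-row=8; cleared 0 line(s) (total 0); column heights now [10 10 9 8 0 0], max=10

Answer: 0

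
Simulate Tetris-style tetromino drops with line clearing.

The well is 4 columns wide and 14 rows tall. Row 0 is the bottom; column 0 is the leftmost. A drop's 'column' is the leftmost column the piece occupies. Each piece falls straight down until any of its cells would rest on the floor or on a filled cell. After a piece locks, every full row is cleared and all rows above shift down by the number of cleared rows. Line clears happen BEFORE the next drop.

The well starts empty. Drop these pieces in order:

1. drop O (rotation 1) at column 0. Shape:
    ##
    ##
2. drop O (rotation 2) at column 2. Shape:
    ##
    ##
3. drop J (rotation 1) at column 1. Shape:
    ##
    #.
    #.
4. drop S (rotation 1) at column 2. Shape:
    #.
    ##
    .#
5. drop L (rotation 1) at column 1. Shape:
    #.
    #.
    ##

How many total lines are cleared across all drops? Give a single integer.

Answer: 2

Derivation:
Drop 1: O rot1 at col 0 lands with bottom-row=0; cleared 0 line(s) (total 0); column heights now [2 2 0 0], max=2
Drop 2: O rot2 at col 2 lands with bottom-row=0; cleared 2 line(s) (total 2); column heights now [0 0 0 0], max=0
Drop 3: J rot1 at col 1 lands with bottom-row=0; cleared 0 line(s) (total 2); column heights now [0 3 3 0], max=3
Drop 4: S rot1 at col 2 lands with bottom-row=2; cleared 0 line(s) (total 2); column heights now [0 3 5 4], max=5
Drop 5: L rot1 at col 1 lands with bottom-row=5; cleared 0 line(s) (total 2); column heights now [0 8 6 4], max=8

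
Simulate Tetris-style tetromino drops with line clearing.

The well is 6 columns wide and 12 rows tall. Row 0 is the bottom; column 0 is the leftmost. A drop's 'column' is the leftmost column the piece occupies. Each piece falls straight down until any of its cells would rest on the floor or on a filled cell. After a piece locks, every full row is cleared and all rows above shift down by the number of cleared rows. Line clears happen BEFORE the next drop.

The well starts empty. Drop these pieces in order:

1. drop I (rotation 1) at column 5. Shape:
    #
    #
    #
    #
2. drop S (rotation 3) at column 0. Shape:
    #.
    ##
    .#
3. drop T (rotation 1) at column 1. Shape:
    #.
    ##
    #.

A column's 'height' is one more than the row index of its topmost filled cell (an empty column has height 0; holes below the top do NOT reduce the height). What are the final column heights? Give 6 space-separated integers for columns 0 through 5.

Drop 1: I rot1 at col 5 lands with bottom-row=0; cleared 0 line(s) (total 0); column heights now [0 0 0 0 0 4], max=4
Drop 2: S rot3 at col 0 lands with bottom-row=0; cleared 0 line(s) (total 0); column heights now [3 2 0 0 0 4], max=4
Drop 3: T rot1 at col 1 lands with bottom-row=2; cleared 0 line(s) (total 0); column heights now [3 5 4 0 0 4], max=5

Answer: 3 5 4 0 0 4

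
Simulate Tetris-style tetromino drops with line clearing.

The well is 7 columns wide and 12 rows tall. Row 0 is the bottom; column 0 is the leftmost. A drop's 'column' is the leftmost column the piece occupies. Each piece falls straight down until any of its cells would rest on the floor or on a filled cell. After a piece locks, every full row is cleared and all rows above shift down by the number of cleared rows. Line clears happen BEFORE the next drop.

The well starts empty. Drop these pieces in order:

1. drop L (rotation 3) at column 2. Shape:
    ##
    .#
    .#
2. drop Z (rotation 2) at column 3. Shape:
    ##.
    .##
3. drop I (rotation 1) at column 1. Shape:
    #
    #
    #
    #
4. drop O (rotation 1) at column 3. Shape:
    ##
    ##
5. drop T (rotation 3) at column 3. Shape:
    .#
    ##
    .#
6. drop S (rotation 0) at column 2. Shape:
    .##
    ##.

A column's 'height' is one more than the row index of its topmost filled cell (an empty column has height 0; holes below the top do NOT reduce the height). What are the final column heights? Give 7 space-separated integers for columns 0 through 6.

Answer: 0 4 9 10 10 3 0

Derivation:
Drop 1: L rot3 at col 2 lands with bottom-row=0; cleared 0 line(s) (total 0); column heights now [0 0 3 3 0 0 0], max=3
Drop 2: Z rot2 at col 3 lands with bottom-row=2; cleared 0 line(s) (total 0); column heights now [0 0 3 4 4 3 0], max=4
Drop 3: I rot1 at col 1 lands with bottom-row=0; cleared 0 line(s) (total 0); column heights now [0 4 3 4 4 3 0], max=4
Drop 4: O rot1 at col 3 lands with bottom-row=4; cleared 0 line(s) (total 0); column heights now [0 4 3 6 6 3 0], max=6
Drop 5: T rot3 at col 3 lands with bottom-row=6; cleared 0 line(s) (total 0); column heights now [0 4 3 8 9 3 0], max=9
Drop 6: S rot0 at col 2 lands with bottom-row=8; cleared 0 line(s) (total 0); column heights now [0 4 9 10 10 3 0], max=10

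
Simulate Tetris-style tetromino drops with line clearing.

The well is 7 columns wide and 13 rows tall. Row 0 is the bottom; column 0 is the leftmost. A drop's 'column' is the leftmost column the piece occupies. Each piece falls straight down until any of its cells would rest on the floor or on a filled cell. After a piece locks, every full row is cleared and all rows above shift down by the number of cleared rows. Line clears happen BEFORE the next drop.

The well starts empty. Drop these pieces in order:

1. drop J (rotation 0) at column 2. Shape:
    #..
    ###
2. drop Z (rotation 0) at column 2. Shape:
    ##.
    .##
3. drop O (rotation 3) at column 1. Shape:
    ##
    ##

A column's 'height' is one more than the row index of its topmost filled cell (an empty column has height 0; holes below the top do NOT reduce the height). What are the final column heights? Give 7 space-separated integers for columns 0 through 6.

Answer: 0 5 5 3 2 0 0

Derivation:
Drop 1: J rot0 at col 2 lands with bottom-row=0; cleared 0 line(s) (total 0); column heights now [0 0 2 1 1 0 0], max=2
Drop 2: Z rot0 at col 2 lands with bottom-row=1; cleared 0 line(s) (total 0); column heights now [0 0 3 3 2 0 0], max=3
Drop 3: O rot3 at col 1 lands with bottom-row=3; cleared 0 line(s) (total 0); column heights now [0 5 5 3 2 0 0], max=5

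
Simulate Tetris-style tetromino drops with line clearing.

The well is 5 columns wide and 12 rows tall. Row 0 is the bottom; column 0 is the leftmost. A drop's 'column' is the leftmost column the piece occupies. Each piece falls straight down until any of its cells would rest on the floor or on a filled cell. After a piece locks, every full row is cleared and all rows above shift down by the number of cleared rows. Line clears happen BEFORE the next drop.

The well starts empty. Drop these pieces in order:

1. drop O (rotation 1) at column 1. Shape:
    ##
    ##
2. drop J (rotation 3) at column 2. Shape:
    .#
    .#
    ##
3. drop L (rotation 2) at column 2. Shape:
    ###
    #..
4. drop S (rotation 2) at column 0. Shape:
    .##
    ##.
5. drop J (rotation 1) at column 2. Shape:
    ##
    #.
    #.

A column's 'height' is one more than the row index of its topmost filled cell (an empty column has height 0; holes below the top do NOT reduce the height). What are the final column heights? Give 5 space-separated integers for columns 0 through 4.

Answer: 0 6 9 9 0

Derivation:
Drop 1: O rot1 at col 1 lands with bottom-row=0; cleared 0 line(s) (total 0); column heights now [0 2 2 0 0], max=2
Drop 2: J rot3 at col 2 lands with bottom-row=2; cleared 0 line(s) (total 0); column heights now [0 2 3 5 0], max=5
Drop 3: L rot2 at col 2 lands with bottom-row=4; cleared 0 line(s) (total 0); column heights now [0 2 6 6 6], max=6
Drop 4: S rot2 at col 0 lands with bottom-row=5; cleared 1 line(s) (total 1); column heights now [0 6 6 5 0], max=6
Drop 5: J rot1 at col 2 lands with bottom-row=6; cleared 0 line(s) (total 1); column heights now [0 6 9 9 0], max=9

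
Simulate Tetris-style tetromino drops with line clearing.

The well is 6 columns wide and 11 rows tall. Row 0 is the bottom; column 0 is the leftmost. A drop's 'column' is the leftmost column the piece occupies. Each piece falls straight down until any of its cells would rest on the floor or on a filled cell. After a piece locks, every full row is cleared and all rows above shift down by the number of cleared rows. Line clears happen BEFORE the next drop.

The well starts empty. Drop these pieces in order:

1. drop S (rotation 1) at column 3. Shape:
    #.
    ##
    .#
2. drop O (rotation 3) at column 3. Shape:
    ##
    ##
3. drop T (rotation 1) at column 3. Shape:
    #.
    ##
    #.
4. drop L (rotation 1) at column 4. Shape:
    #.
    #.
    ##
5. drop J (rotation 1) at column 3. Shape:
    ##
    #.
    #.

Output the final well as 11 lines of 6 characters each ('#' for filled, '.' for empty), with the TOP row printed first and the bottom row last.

Answer: ...##.
...##.
...##.
...###
...##.
...#..
...##.
...##.
...#..
...##.
....#.

Derivation:
Drop 1: S rot1 at col 3 lands with bottom-row=0; cleared 0 line(s) (total 0); column heights now [0 0 0 3 2 0], max=3
Drop 2: O rot3 at col 3 lands with bottom-row=3; cleared 0 line(s) (total 0); column heights now [0 0 0 5 5 0], max=5
Drop 3: T rot1 at col 3 lands with bottom-row=5; cleared 0 line(s) (total 0); column heights now [0 0 0 8 7 0], max=8
Drop 4: L rot1 at col 4 lands with bottom-row=7; cleared 0 line(s) (total 0); column heights now [0 0 0 8 10 8], max=10
Drop 5: J rot1 at col 3 lands with bottom-row=8; cleared 0 line(s) (total 0); column heights now [0 0 0 11 11 8], max=11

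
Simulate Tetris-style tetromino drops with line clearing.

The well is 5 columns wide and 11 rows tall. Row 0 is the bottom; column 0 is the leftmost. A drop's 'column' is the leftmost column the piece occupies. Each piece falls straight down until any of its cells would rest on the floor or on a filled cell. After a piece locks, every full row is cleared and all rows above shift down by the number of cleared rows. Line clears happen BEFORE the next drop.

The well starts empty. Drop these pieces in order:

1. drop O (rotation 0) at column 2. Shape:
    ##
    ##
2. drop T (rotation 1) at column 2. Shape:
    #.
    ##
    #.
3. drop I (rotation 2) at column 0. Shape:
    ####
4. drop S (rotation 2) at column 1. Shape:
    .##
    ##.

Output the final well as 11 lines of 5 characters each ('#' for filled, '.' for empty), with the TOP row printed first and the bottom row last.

Drop 1: O rot0 at col 2 lands with bottom-row=0; cleared 0 line(s) (total 0); column heights now [0 0 2 2 0], max=2
Drop 2: T rot1 at col 2 lands with bottom-row=2; cleared 0 line(s) (total 0); column heights now [0 0 5 4 0], max=5
Drop 3: I rot2 at col 0 lands with bottom-row=5; cleared 0 line(s) (total 0); column heights now [6 6 6 6 0], max=6
Drop 4: S rot2 at col 1 lands with bottom-row=6; cleared 0 line(s) (total 0); column heights now [6 7 8 8 0], max=8

Answer: .....
.....
.....
..##.
.##..
####.
..#..
..##.
..#..
..##.
..##.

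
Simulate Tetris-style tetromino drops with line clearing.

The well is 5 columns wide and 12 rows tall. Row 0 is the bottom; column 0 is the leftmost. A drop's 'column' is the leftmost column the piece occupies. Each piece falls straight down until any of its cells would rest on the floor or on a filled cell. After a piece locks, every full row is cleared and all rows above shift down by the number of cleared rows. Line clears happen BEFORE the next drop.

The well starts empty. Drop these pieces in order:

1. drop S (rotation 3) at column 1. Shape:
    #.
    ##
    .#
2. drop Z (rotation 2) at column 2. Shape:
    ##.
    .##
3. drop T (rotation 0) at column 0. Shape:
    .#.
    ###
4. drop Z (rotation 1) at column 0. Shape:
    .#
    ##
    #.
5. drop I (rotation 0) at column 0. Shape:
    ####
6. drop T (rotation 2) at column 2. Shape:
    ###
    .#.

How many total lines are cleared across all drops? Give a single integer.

Drop 1: S rot3 at col 1 lands with bottom-row=0; cleared 0 line(s) (total 0); column heights now [0 3 2 0 0], max=3
Drop 2: Z rot2 at col 2 lands with bottom-row=1; cleared 0 line(s) (total 0); column heights now [0 3 3 3 2], max=3
Drop 3: T rot0 at col 0 lands with bottom-row=3; cleared 0 line(s) (total 0); column heights now [4 5 4 3 2], max=5
Drop 4: Z rot1 at col 0 lands with bottom-row=4; cleared 0 line(s) (total 0); column heights now [6 7 4 3 2], max=7
Drop 5: I rot0 at col 0 lands with bottom-row=7; cleared 0 line(s) (total 0); column heights now [8 8 8 8 2], max=8
Drop 6: T rot2 at col 2 lands with bottom-row=8; cleared 0 line(s) (total 0); column heights now [8 8 10 10 10], max=10

Answer: 0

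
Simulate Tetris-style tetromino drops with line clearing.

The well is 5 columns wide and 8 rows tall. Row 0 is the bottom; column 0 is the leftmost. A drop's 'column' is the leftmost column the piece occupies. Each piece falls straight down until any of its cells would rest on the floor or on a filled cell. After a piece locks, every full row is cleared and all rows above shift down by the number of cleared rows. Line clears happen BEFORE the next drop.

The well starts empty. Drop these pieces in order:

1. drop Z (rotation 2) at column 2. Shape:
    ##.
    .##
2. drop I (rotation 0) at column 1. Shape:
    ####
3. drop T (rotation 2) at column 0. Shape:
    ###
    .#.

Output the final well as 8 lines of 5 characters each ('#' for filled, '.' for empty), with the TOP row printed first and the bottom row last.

Drop 1: Z rot2 at col 2 lands with bottom-row=0; cleared 0 line(s) (total 0); column heights now [0 0 2 2 1], max=2
Drop 2: I rot0 at col 1 lands with bottom-row=2; cleared 0 line(s) (total 0); column heights now [0 3 3 3 3], max=3
Drop 3: T rot2 at col 0 lands with bottom-row=3; cleared 0 line(s) (total 0); column heights now [5 5 5 3 3], max=5

Answer: .....
.....
.....
###..
.#...
.####
..##.
...##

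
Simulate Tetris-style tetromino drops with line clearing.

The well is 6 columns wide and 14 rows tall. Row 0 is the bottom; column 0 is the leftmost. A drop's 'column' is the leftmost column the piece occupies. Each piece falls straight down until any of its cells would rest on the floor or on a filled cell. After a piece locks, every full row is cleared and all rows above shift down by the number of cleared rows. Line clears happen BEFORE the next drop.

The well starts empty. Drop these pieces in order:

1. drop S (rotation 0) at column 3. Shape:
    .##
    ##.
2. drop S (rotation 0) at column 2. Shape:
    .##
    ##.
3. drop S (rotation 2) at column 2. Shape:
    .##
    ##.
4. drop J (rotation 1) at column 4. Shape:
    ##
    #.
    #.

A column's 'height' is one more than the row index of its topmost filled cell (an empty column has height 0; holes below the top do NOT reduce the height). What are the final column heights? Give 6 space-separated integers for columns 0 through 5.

Drop 1: S rot0 at col 3 lands with bottom-row=0; cleared 0 line(s) (total 0); column heights now [0 0 0 1 2 2], max=2
Drop 2: S rot0 at col 2 lands with bottom-row=1; cleared 0 line(s) (total 0); column heights now [0 0 2 3 3 2], max=3
Drop 3: S rot2 at col 2 lands with bottom-row=3; cleared 0 line(s) (total 0); column heights now [0 0 4 5 5 2], max=5
Drop 4: J rot1 at col 4 lands with bottom-row=5; cleared 0 line(s) (total 0); column heights now [0 0 4 5 8 8], max=8

Answer: 0 0 4 5 8 8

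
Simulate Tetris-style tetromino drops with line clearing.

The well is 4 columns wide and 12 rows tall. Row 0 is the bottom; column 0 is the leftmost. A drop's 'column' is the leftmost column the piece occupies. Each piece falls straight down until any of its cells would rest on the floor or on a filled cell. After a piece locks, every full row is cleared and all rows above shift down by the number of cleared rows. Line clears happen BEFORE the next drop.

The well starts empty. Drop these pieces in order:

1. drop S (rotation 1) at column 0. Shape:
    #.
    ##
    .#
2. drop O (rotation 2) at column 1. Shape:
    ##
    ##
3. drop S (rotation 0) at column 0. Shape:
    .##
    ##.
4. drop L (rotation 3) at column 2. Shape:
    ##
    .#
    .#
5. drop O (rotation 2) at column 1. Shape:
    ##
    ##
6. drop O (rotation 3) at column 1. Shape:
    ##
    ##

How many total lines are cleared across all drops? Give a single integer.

Drop 1: S rot1 at col 0 lands with bottom-row=0; cleared 0 line(s) (total 0); column heights now [3 2 0 0], max=3
Drop 2: O rot2 at col 1 lands with bottom-row=2; cleared 0 line(s) (total 0); column heights now [3 4 4 0], max=4
Drop 3: S rot0 at col 0 lands with bottom-row=4; cleared 0 line(s) (total 0); column heights now [5 6 6 0], max=6
Drop 4: L rot3 at col 2 lands with bottom-row=4; cleared 0 line(s) (total 0); column heights now [5 6 7 7], max=7
Drop 5: O rot2 at col 1 lands with bottom-row=7; cleared 0 line(s) (total 0); column heights now [5 9 9 7], max=9
Drop 6: O rot3 at col 1 lands with bottom-row=9; cleared 0 line(s) (total 0); column heights now [5 11 11 7], max=11

Answer: 0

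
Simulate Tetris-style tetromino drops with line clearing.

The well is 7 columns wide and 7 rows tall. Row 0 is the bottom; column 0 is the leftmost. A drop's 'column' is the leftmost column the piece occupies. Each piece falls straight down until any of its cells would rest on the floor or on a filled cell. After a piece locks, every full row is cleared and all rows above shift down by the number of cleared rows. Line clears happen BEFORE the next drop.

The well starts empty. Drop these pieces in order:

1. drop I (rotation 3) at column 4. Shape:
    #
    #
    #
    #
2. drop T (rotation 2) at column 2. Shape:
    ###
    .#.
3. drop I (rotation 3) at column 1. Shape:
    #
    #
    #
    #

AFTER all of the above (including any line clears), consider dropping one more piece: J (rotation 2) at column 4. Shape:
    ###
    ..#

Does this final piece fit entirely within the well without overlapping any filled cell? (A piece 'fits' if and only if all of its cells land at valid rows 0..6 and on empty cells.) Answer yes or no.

Answer: yes

Derivation:
Drop 1: I rot3 at col 4 lands with bottom-row=0; cleared 0 line(s) (total 0); column heights now [0 0 0 0 4 0 0], max=4
Drop 2: T rot2 at col 2 lands with bottom-row=3; cleared 0 line(s) (total 0); column heights now [0 0 5 5 5 0 0], max=5
Drop 3: I rot3 at col 1 lands with bottom-row=0; cleared 0 line(s) (total 0); column heights now [0 4 5 5 5 0 0], max=5
Test piece J rot2 at col 4 (width 3): heights before test = [0 4 5 5 5 0 0]; fits = True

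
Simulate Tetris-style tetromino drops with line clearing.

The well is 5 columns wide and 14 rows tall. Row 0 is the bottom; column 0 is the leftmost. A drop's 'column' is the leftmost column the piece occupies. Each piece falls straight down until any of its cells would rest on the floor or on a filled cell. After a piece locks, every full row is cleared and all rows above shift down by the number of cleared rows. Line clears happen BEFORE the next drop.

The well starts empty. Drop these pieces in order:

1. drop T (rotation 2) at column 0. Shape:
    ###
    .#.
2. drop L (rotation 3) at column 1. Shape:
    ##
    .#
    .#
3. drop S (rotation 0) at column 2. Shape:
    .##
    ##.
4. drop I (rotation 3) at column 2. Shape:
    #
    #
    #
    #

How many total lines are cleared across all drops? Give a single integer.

Answer: 0

Derivation:
Drop 1: T rot2 at col 0 lands with bottom-row=0; cleared 0 line(s) (total 0); column heights now [2 2 2 0 0], max=2
Drop 2: L rot3 at col 1 lands with bottom-row=2; cleared 0 line(s) (total 0); column heights now [2 5 5 0 0], max=5
Drop 3: S rot0 at col 2 lands with bottom-row=5; cleared 0 line(s) (total 0); column heights now [2 5 6 7 7], max=7
Drop 4: I rot3 at col 2 lands with bottom-row=6; cleared 0 line(s) (total 0); column heights now [2 5 10 7 7], max=10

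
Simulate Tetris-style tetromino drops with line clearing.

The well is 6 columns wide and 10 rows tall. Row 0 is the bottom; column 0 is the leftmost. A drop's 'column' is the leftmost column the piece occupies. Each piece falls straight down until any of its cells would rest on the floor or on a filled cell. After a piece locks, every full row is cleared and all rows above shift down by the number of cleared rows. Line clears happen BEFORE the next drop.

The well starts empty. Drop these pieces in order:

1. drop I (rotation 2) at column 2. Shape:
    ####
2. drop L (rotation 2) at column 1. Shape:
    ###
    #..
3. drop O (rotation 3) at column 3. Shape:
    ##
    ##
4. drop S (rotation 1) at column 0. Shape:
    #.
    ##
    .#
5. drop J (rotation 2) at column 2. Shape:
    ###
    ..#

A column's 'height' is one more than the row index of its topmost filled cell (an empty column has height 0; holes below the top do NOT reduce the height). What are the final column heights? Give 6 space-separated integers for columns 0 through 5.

Answer: 5 4 6 6 6 1

Derivation:
Drop 1: I rot2 at col 2 lands with bottom-row=0; cleared 0 line(s) (total 0); column heights now [0 0 1 1 1 1], max=1
Drop 2: L rot2 at col 1 lands with bottom-row=0; cleared 0 line(s) (total 0); column heights now [0 2 2 2 1 1], max=2
Drop 3: O rot3 at col 3 lands with bottom-row=2; cleared 0 line(s) (total 0); column heights now [0 2 2 4 4 1], max=4
Drop 4: S rot1 at col 0 lands with bottom-row=2; cleared 0 line(s) (total 0); column heights now [5 4 2 4 4 1], max=5
Drop 5: J rot2 at col 2 lands with bottom-row=4; cleared 0 line(s) (total 0); column heights now [5 4 6 6 6 1], max=6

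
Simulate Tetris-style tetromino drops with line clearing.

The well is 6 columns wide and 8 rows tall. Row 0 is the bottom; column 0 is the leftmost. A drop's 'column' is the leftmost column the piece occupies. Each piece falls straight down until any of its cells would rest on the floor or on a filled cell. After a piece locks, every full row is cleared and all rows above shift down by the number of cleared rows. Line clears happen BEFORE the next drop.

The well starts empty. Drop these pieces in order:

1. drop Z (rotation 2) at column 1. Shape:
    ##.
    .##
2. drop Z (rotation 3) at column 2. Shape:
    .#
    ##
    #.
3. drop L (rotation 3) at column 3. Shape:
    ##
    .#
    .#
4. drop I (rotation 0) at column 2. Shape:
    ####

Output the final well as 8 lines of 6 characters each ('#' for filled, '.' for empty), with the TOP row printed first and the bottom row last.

Answer: ......
..####
...##.
...##.
..###.
..#...
.##...
..##..

Derivation:
Drop 1: Z rot2 at col 1 lands with bottom-row=0; cleared 0 line(s) (total 0); column heights now [0 2 2 1 0 0], max=2
Drop 2: Z rot3 at col 2 lands with bottom-row=2; cleared 0 line(s) (total 0); column heights now [0 2 4 5 0 0], max=5
Drop 3: L rot3 at col 3 lands with bottom-row=3; cleared 0 line(s) (total 0); column heights now [0 2 4 6 6 0], max=6
Drop 4: I rot0 at col 2 lands with bottom-row=6; cleared 0 line(s) (total 0); column heights now [0 2 7 7 7 7], max=7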